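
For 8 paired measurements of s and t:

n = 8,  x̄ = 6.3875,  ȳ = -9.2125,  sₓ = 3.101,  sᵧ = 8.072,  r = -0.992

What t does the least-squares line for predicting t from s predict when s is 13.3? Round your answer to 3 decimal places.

b = r · sᵧ/sₓ = -0.992 · 8.072/3.101 = -2.582207
a = ȳ − b·x̄ = -9.2125 − (-2.582207)·6.3875 = 7.281347
ŷ(13.3) = a + b·13.3 = 7.281347 + (-2.582207)·13.3 = -27.062006

-27.062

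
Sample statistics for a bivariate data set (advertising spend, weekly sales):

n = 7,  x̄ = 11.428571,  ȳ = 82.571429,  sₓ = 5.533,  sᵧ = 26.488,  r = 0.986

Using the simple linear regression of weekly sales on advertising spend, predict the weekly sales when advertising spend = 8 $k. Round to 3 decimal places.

66.388

b = r · sᵧ/sₓ = 0.986 · 26.488/5.533 = 4.720254
a = ȳ − b·x̄ = 82.571429 − 4.720254·11.428571 = 28.625666
ŷ(8) = a + b·8 = 28.625666 + 4.720254·8 = 66.387701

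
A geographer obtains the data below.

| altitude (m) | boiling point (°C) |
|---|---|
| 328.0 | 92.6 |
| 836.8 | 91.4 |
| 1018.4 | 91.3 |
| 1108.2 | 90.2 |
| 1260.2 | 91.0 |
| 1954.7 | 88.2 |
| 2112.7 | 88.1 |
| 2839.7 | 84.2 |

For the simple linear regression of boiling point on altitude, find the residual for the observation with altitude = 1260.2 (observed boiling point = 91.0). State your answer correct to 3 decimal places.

n = 8, Σx = 11458.7, Σy = 717, Σxy = 1012110.23, Σx² = 21009417.55
Sxx = Σx² − (Σx)²/n = 21009417.55 − 16412725.71125 = 4596691.83875
Sxy = Σxy − (Σx)(Σy)/n = 1012110.23 − 1026985.9875 = -14875.7575
b = Sxy/Sxx = -14875.7575/4596691.83875 = -0.003236
a = ȳ − b·x̄ = 89.625 − (-0.003236)·1432.3375 = 94.260313
ŷ(1260.2) = 94.260313 + (-0.003236)·1260.2 = 90.182069
residual = y − ŷ = 91.0 − 90.182069 = 0.817931

0.818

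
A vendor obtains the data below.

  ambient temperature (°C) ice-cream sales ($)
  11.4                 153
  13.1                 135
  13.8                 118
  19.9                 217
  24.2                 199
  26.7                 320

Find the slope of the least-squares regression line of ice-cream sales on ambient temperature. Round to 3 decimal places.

n = 6, Σx = 109.1, Σy = 1142, Σxy = 22819.2, Σx² = 2186.55
Sxx = Σx² − (Σx)²/n = 2186.55 − 1983.801667 = 202.748333
Sxy = Σxy − (Σx)(Σy)/n = 22819.2 − 20765.366667 = 2053.833333
b = Sxy/Sxx = 2053.833333/202.748333 = 10.129964

10.130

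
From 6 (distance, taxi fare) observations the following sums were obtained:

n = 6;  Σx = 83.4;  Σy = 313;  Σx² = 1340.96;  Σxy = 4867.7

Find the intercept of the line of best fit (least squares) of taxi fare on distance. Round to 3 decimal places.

12.616

Sxx = Σx² − (Σx)²/n = 1340.96 − 1159.26 = 181.7
Sxy = Σxy − (Σx)(Σy)/n = 4867.7 − 4350.7 = 517
b = Sxy/Sxx = 517/181.7 = 2.845349
a = ȳ − b·x̄ = 52.166667 − 2.845349·13.9 = 12.616309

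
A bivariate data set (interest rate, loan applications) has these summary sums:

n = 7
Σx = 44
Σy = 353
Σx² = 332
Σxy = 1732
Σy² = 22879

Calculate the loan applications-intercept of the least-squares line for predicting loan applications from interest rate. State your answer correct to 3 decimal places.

105.639

Sxx = Σx² − (Σx)²/n = 332 − 276.571429 = 55.428571
Sxy = Σxy − (Σx)(Σy)/n = 1732 − 2218.857143 = -486.857143
b = Sxy/Sxx = -486.857143/55.428571 = -8.783505
a = ȳ − b·x̄ = 50.428571 − (-8.783505)·6.285714 = 105.639175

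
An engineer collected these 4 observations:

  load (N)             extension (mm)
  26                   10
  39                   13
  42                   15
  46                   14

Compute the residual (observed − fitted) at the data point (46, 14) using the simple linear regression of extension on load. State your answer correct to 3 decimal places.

-0.793

n = 4, Σx = 153, Σy = 52, Σxy = 2041, Σx² = 6077
Sxx = Σx² − (Σx)²/n = 6077 − 5852.25 = 224.75
Sxy = Σxy − (Σx)(Σy)/n = 2041 − 1989 = 52
b = Sxy/Sxx = 52/224.75 = 0.231368
a = ȳ − b·x̄ = 13 − 0.231368·38.25 = 4.150167
ŷ(46) = 4.150167 + 0.231368·46 = 14.793103
residual = y − ŷ = 14 − 14.793103 = -0.793103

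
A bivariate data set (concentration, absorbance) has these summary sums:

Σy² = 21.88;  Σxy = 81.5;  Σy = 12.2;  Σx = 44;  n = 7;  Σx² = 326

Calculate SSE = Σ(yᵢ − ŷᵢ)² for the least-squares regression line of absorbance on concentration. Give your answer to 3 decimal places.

0.148

Sxx = Σx² − (Σx)²/n = 326 − 276.571429 = 49.428571
Sxy = Σxy − (Σx)(Σy)/n = 81.5 − 76.685714 = 4.814286
Syy = Σy² − (Σy)²/n = 21.88 − 21.262857 = 0.617143
b = Sxy/Sxx = 4.814286/49.428571 = 0.097399
SSE = Syy − b·Sxy = 0.617143 − 0.097399·4.814286 = 0.148237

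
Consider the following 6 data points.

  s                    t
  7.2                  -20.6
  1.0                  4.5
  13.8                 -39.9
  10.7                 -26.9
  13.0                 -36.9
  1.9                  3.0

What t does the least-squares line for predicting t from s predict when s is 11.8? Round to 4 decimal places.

-32.8739

n = 6, Σx = 47.6, Σy = -116.8, Σxy = -1456.27, Σx² = 530.38
Sxx = Σx² − (Σx)²/n = 530.38 − 377.626667 = 152.753333
Sxy = Σxy − (Σx)(Σy)/n = -1456.27 − (-926.613333) = -529.656667
b = Sxy/Sxx = -529.656667/152.753333 = -3.467398
a = ȳ − b·x̄ = -19.466667 − (-3.467398)·7.933333 = 8.041361
ŷ(11.8) = a + b·11.8 = 8.041361 + (-3.467398)·11.8 = -32.873941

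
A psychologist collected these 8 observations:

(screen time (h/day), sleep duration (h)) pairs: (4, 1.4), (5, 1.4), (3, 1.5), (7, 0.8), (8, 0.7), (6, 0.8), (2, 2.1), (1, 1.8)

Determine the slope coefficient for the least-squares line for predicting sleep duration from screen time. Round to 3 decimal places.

n = 8, Σx = 36, Σy = 10.5, Σxy = 39.1, Σx² = 204
Sxx = Σx² − (Σx)²/n = 204 − 162 = 42
Sxy = Σxy − (Σx)(Σy)/n = 39.1 − 47.25 = -8.15
b = Sxy/Sxx = -8.15/42 = -0.194048

-0.194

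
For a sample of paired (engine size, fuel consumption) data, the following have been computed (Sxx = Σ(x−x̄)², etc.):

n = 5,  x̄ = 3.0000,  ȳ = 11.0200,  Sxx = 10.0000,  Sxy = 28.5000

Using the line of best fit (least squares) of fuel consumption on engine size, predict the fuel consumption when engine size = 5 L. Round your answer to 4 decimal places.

16.7200

b = Sxy/Sxx = 28.5/10 = 2.85
a = ȳ − b·x̄ = 11.02 − 2.85·3 = 2.47
ŷ(5) = a + b·5 = 2.47 + 2.85·5 = 16.72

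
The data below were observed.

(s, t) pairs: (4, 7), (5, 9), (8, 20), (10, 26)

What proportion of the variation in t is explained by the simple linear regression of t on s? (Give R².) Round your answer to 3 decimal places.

n = 4, Σx = 27, Σy = 62, Σxy = 493, Σx² = 205, Σy² = 1206
Sxx = Σx² − (Σx)²/n = 205 − 182.25 = 22.75
Sxy = Σxy − (Σx)(Σy)/n = 493 − 418.5 = 74.5
Syy = Σy² − (Σy)²/n = 1206 − 961 = 245
R² = Sxy²/(Sxx·Syy) = (74.5)²/(22.75·245) = 0.995784

0.996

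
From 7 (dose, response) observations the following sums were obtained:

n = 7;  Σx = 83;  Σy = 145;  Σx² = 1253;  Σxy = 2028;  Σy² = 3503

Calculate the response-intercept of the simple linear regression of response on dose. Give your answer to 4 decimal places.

7.0994

Sxx = Σx² − (Σx)²/n = 1253 − 984.142857 = 268.857143
Sxy = Σxy − (Σx)(Σy)/n = 2028 − 1719.285714 = 308.714286
b = Sxy/Sxx = 308.714286/268.857143 = 1.148247
a = ȳ − b·x̄ = 20.714286 − 1.148247·11.857143 = 7.099362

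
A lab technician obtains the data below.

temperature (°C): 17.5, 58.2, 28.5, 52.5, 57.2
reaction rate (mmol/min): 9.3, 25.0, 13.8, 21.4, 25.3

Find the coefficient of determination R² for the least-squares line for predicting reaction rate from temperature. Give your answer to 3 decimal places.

0.988

n = 5, Σx = 213.9, Σy = 94.8, Σxy = 4581.71, Σx² = 10533.83, Σy² = 1999.98
Sxx = Σx² − (Σx)²/n = 10533.83 − 9150.642 = 1383.188
Sxy = Σxy − (Σx)(Σy)/n = 4581.71 − 4055.544 = 526.166
Syy = Σy² − (Σy)²/n = 1999.98 − 1797.408 = 202.572
R² = Sxy²/(Sxx·Syy) = (526.166)²/(1383.188·202.572) = 0.988064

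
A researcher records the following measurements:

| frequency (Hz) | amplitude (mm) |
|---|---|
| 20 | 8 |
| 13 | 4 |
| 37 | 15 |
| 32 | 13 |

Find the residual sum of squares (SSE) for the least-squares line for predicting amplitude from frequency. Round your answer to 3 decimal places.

n = 4, Σx = 102, Σy = 40, Σxy = 1183, Σx² = 2962, Σy² = 474
Sxx = Σx² − (Σx)²/n = 2962 − 2601 = 361
Sxy = Σxy − (Σx)(Σy)/n = 1183 − 1020 = 163
Syy = Σy² − (Σy)²/n = 474 − 400 = 74
b = Sxy/Sxx = 163/361 = 0.451524
SSE = Syy − b·Sxy = 74 − 0.451524·163 = 0.401662

0.402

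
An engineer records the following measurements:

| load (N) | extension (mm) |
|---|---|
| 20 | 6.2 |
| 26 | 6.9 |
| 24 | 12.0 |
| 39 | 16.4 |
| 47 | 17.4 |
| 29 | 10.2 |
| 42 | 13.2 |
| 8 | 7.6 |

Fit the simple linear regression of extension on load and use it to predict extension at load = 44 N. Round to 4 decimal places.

n = 8, Σx = 235, Σy = 89.9, Σxy = 2959.8, Σx² = 8051
Sxx = Σx² − (Σx)²/n = 8051 − 6903.125 = 1147.875
Sxy = Σxy − (Σx)(Σy)/n = 2959.8 − 2640.8125 = 318.9875
b = Sxy/Sxx = 318.9875/1147.875 = 0.277894
a = ȳ − b·x̄ = 11.2375 − 0.277894·29.375 = 3.074366
ŷ(44) = a + b·44 = 3.074366 + 0.277894·44 = 15.301699

15.3017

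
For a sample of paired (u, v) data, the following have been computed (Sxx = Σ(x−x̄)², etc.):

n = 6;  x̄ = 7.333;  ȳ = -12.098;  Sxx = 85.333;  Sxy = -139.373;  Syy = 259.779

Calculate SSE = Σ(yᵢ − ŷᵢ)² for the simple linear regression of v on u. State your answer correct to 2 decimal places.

b = Sxy/Sxx = -139.373/85.333 = -1.633284
SSE = Syy − b·Sxy = 259.779 − (-1.633284)·(-139.373) = 32.143348

32.14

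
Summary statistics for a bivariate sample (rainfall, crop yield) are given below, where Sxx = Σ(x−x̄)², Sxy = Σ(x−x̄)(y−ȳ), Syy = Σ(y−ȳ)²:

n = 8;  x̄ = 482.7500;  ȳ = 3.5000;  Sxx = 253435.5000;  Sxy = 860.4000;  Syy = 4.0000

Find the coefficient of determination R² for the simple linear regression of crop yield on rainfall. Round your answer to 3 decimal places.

0.730

R² = Sxy²/(Sxx·Syy) = (860.4)²/(253435.5·4) = 0.730253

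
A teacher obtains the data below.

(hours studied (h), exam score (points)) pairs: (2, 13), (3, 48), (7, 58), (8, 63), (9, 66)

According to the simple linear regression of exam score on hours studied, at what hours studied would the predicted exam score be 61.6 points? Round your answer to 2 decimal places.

7.78

n = 5, Σx = 29, Σy = 248, Σxy = 1674, Σx² = 207
Sxx = Σx² − (Σx)²/n = 207 − 168.2 = 38.8
Sxy = Σxy − (Σx)(Σy)/n = 1674 − 1438.4 = 235.6
b = Sxy/Sxx = 235.6/38.8 = 6.072165
a = ȳ − b·x̄ = 49.6 − 6.072165·5.8 = 14.381443
Set a + b·x = 61.6: x = (61.6 − 14.381443) / 6.072165 = 7.776231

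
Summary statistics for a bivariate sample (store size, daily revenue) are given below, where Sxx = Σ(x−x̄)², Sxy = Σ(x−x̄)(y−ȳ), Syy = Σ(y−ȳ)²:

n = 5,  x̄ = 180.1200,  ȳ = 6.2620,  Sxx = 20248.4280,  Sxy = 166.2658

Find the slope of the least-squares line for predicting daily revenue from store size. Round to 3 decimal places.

b = Sxy/Sxx = 166.2658/20248.428 = 0.008211

0.008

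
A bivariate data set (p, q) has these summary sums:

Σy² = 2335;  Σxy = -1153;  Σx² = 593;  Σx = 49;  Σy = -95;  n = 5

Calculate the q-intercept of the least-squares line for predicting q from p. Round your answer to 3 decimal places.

0.287

Sxx = Σx² − (Σx)²/n = 593 − 480.2 = 112.8
Sxy = Σxy − (Σx)(Σy)/n = -1153 − (-931) = -222
b = Sxy/Sxx = -222/112.8 = -1.968085
a = ȳ − b·x̄ = -19 − (-1.968085)·9.8 = 0.287234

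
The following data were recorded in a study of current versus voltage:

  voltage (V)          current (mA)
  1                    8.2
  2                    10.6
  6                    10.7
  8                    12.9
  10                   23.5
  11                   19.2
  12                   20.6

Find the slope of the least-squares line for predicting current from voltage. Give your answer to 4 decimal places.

1.1980

n = 7, Σx = 50, Σy = 105.7, Σxy = 890.2, Σx² = 470
Sxx = Σx² − (Σx)²/n = 470 − 357.142857 = 112.857143
Sxy = Σxy − (Σx)(Σy)/n = 890.2 − 755 = 135.2
b = Sxy/Sxx = 135.2/112.857143 = 1.197975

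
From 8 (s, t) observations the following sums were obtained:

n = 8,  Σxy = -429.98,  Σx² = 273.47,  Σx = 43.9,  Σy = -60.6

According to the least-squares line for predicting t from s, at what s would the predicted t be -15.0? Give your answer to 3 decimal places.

Sxx = Σx² − (Σx)²/n = 273.47 − 240.90125 = 32.56875
Sxy = Σxy − (Σx)(Σy)/n = -429.98 − (-332.5425) = -97.4375
b = Sxy/Sxx = -97.4375/32.56875 = -2.991748
a = ȳ − b·x̄ = -7.575 − (-2.991748)·5.4875 = 8.842218
Set a + b·x = -15.0: x = (-15.0 − 8.842218) / (-2.991748) = 7.969326

7.969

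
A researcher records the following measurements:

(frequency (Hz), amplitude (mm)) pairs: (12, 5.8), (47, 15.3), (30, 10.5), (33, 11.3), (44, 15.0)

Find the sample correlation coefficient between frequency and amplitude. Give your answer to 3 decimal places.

0.998

n = 5, Σx = 166, Σy = 57.9, Σxy = 2136.6, Σx² = 6278, Σy² = 730.67
Sxx = Σx² − (Σx)²/n = 6278 − 5511.2 = 766.8
Sxy = Σxy − (Σx)(Σy)/n = 2136.6 − 1922.28 = 214.32
Syy = Σy² − (Σy)²/n = 730.67 − 670.482 = 60.188
r = Sxy/√(Sxx·Syy) = 214.32/√(46152.1584) = 214.32/214.830534 = 0.997624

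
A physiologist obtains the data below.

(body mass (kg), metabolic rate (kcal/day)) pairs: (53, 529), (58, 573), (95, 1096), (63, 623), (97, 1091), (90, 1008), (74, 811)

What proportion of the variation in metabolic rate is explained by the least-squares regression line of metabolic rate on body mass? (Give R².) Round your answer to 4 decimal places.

n = 7, Σx = 530, Σy = 5731, Σxy = 461201, Σx² = 42152, Σy² = 5061581
Sxx = Σx² − (Σx)²/n = 42152 − 40128.571429 = 2023.428571
Sxy = Σxy − (Σx)(Σy)/n = 461201 − 433918.571429 = 27282.428571
Syy = Σy² − (Σy)²/n = 5061581 − 4692051.571429 = 369529.428571
R² = Sxy²/(Sxx·Syy) = (27282.428571)²/(2023.428571·369529.428571) = 0.995472

0.9955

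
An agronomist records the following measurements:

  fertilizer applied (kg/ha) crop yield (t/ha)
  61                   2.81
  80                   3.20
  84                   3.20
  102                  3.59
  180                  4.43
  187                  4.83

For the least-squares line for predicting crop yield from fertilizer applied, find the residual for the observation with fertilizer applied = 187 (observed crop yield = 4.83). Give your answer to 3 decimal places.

n = 6, Σx = 694, Σy = 22.06, Σxy = 2763, Σx² = 94950
Sxx = Σx² − (Σx)²/n = 94950 − 80272.666667 = 14677.333333
Sxy = Σxy − (Σx)(Σy)/n = 2763 − 2551.606667 = 211.393333
b = Sxy/Sxx = 211.393333/14677.333333 = 0.014403
a = ȳ − b·x̄ = 3.676667 − 0.014403·115.666667 = 2.010754
ŷ(187) = 2.010754 + 0.014403·187 = 4.704060
residual = y − ŷ = 4.83 − 4.704060 = 0.125940

0.126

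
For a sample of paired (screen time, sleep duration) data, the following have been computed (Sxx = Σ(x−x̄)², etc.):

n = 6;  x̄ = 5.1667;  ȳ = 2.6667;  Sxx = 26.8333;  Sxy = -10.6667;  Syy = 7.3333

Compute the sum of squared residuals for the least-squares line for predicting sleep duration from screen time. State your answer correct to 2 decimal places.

b = Sxy/Sxx = -10.6667/26.8333 = -0.397517
SSE = Syy − b·Sxy = 7.3333 − (-0.397517)·(-10.6667) = 3.093103

3.09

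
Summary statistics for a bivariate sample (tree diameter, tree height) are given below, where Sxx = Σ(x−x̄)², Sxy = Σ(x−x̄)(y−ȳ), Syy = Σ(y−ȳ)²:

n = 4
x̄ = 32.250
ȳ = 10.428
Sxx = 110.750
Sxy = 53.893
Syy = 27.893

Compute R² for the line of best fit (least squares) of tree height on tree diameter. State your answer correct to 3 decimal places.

0.940

R² = Sxy²/(Sxx·Syy) = (53.893)²/(110.75·27.893) = 0.940212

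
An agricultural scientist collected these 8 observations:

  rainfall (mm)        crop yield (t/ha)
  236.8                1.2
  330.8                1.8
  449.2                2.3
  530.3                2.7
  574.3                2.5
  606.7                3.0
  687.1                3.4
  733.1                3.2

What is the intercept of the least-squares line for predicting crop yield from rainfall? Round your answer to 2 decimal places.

n = 8, Σx = 4148.3, Σy = 20.1, Σxy = 11282.48, Σx² = 2355949.01
Sxx = Σx² − (Σx)²/n = 2355949.01 − 2151049.11125 = 204899.89875
Sxy = Σxy − (Σx)(Σy)/n = 11282.48 − 10422.60375 = 859.87625
b = Sxy/Sxx = 859.87625/204899.89875 = 0.004197
a = ȳ − b·x̄ = 2.5125 − 0.004197·518.5375 = 0.336422

0.34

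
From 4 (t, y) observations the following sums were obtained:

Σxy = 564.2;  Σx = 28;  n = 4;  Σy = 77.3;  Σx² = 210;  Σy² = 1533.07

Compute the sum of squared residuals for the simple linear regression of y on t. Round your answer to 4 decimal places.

Sxx = Σx² − (Σx)²/n = 210 − 196 = 14
Sxy = Σxy − (Σx)(Σy)/n = 564.2 − 541.1 = 23.1
Syy = Σy² − (Σy)²/n = 1533.07 − 1493.8225 = 39.2475
b = Sxy/Sxx = 23.1/14 = 1.65
SSE = Syy − b·Sxy = 39.2475 − 1.65·23.1 = 1.1325

1.1325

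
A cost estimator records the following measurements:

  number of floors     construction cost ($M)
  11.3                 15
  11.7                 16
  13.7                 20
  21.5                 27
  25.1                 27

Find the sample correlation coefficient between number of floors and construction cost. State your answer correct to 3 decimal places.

0.963

n = 5, Σx = 83.3, Σy = 105, Σxy = 1888.9, Σx² = 1544.53, Σy² = 2339
Sxx = Σx² − (Σx)²/n = 1544.53 − 1387.778 = 156.752
Sxy = Σxy − (Σx)(Σy)/n = 1888.9 − 1749.3 = 139.6
Syy = Σy² − (Σy)²/n = 2339 − 2205 = 134
r = Sxy/√(Sxx·Syy) = 139.6/√(21004.768) = 139.6/144.930218 = 0.963222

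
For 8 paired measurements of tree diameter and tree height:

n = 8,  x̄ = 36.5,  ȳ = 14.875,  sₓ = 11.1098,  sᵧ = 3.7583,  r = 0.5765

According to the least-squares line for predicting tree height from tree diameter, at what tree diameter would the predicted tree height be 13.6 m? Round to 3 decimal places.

29.962

b = r · sᵧ/sₓ = 0.5765 · 3.7583/11.1098 = 0.195022
a = ȳ − b·x̄ = 14.875 − 0.195022·36.5 = 7.756682
Set a + b·x = 13.6: x = (13.6 − 7.756682) / 0.195022 = 29.962290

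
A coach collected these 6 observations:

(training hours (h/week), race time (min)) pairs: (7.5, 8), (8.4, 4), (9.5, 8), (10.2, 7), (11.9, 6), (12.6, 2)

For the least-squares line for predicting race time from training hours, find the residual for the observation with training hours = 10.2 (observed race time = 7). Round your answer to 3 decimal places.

n = 6, Σx = 60.1, Σy = 35, Σxy = 337.6, Σx² = 621.47
Sxx = Σx² − (Σx)²/n = 621.47 − 602.001667 = 19.468333
Sxy = Σxy − (Σx)(Σy)/n = 337.6 − 350.583333 = -12.983333
b = Sxy/Sxx = -12.983333/19.468333 = -0.666895
a = ȳ − b·x̄ = 5.833333 − (-0.666895)·10.016667 = 12.513398
ŷ(10.2) = 12.513398 + (-0.666895)·10.2 = 5.711069
residual = y − ŷ = 7 − 5.711069 = 1.288931

1.289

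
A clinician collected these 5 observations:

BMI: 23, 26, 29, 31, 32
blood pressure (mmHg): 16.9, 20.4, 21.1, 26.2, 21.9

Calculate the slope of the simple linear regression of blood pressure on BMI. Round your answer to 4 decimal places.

0.7427

n = 5, Σx = 141, Σy = 106.5, Σxy = 3044, Σx² = 4031
Sxx = Σx² − (Σx)²/n = 4031 − 3976.2 = 54.8
Sxy = Σxy − (Σx)(Σy)/n = 3044 − 3003.3 = 40.7
b = Sxy/Sxx = 40.7/54.8 = 0.742701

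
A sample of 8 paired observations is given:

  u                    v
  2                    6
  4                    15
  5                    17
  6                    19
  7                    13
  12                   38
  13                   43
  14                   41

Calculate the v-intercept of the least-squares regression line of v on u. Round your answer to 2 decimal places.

n = 8, Σx = 63, Σy = 192, Σxy = 1951, Σx² = 639
Sxx = Σx² − (Σx)²/n = 639 − 496.125 = 142.875
Sxy = Σxy − (Σx)(Σy)/n = 1951 − 1512 = 439
b = Sxy/Sxx = 439/142.875 = 3.072616
a = ȳ − b·x̄ = 24 − 3.072616·7.875 = -0.196850

-0.20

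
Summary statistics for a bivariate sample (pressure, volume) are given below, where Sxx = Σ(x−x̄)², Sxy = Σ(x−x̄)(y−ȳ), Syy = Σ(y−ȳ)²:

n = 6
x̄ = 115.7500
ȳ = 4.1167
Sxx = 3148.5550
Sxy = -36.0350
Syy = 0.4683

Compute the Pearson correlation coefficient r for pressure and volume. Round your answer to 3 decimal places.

-0.938

r = Sxy/√(Sxx·Syy) = -36.035/√(1474.468306) = -36.035/38.398806 = -0.938441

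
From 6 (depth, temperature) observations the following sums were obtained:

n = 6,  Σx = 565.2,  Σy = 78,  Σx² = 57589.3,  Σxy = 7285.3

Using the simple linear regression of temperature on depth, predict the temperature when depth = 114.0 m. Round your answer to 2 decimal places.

Sxx = Σx² − (Σx)²/n = 57589.3 − 53241.84 = 4347.46
Sxy = Σxy − (Σx)(Σy)/n = 7285.3 − 7347.6 = -62.3
b = Sxy/Sxx = -62.3/4347.46 = -0.014330
a = ȳ − b·x̄ = 13 − (-0.014330)·94.2 = 14.349905
ŷ(114.0) = a + b·114.0 = 14.349905 + (-0.014330)·114 = 12.716262

12.72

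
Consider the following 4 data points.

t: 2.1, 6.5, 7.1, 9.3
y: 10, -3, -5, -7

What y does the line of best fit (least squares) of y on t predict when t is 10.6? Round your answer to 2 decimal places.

n = 4, Σx = 25, Σy = -5, Σxy = -99.1, Σx² = 183.56
Sxx = Σx² − (Σx)²/n = 183.56 − 156.25 = 27.31
Sxy = Σxy − (Σx)(Σy)/n = -99.1 − (-31.25) = -67.85
b = Sxy/Sxx = -67.85/27.31 = -2.484438
a = ȳ − b·x̄ = -1.25 − (-2.484438)·6.25 = 14.277737
ŷ(10.6) = a + b·10.6 = 14.277737 + (-2.484438)·10.6 = -12.057305

-12.06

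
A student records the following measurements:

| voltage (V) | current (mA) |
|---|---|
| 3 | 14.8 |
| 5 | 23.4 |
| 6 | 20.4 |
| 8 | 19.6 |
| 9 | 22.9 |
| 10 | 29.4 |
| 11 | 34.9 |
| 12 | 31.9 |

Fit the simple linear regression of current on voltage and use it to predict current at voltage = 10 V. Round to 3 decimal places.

n = 8, Σx = 64, Σy = 197.3, Σxy = 1707.4, Σx² = 580
Sxx = Σx² − (Σx)²/n = 580 − 512 = 68
Sxy = Σxy − (Σx)(Σy)/n = 1707.4 − 1578.4 = 129
b = Sxy/Sxx = 129/68 = 1.897059
a = ȳ − b·x̄ = 24.6625 − 1.897059·8 = 9.486029
ŷ(10) = a + b·10 = 9.486029 + 1.897059·10 = 28.456618

28.457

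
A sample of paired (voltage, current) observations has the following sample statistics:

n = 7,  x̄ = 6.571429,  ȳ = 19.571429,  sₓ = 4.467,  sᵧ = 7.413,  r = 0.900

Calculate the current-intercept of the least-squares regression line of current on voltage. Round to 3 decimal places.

9.757

b = r · sᵧ/sₓ = 0.9 · 7.413/4.467 = 1.493553
a = ȳ − b·x̄ = 19.571429 − 1.493553·6.571429 = 9.756653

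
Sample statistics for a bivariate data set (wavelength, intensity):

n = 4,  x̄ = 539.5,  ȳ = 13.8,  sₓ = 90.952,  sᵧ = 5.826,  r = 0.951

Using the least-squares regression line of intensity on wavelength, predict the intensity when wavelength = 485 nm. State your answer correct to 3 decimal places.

b = r · sᵧ/sₓ = 0.951 · 5.826/90.952 = 0.060917
a = ȳ − b·x̄ = 13.8 − 0.060917·539.5 = -19.064739
ŷ(485) = a + b·485 = -19.064739 + 0.060917·485 = 10.480022

10.480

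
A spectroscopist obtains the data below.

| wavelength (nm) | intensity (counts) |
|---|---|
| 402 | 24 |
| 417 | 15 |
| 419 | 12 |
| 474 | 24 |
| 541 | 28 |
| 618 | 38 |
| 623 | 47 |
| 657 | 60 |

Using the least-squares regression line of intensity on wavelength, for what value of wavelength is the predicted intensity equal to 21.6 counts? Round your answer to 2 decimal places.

453.46

n = 8, Σx = 4151, Σy = 248, Σxy = 139640, Σx² = 2230113
Sxx = Σx² − (Σx)²/n = 2230113 − 2153850.125 = 76262.875
Sxy = Σxy − (Σx)(Σy)/n = 139640 − 128681 = 10959
b = Sxy/Sxx = 10959/76262.875 = 0.143700
a = ȳ − b·x̄ = 31 − 0.143700·518.875 = -43.562507
Set a + b·x = 21.6: x = (21.6 − (-43.562507)) / 0.143700 = 453.461091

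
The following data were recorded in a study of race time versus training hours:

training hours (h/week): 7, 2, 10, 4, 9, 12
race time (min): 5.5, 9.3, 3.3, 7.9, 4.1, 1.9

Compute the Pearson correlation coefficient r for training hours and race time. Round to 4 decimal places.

-0.9998

n = 6, Σx = 44, Σy = 32, Σxy = 181.4, Σx² = 394, Σy² = 210.46
Sxx = Σx² − (Σx)²/n = 394 − 322.666667 = 71.333333
Sxy = Σxy − (Σx)(Σy)/n = 181.4 − 234.666667 = -53.266667
Syy = Σy² − (Σy)²/n = 210.46 − 170.666667 = 39.793333
r = Sxy/√(Sxx·Syy) = -53.266667/√(2838.591111) = -53.266667/53.278430 = -0.999779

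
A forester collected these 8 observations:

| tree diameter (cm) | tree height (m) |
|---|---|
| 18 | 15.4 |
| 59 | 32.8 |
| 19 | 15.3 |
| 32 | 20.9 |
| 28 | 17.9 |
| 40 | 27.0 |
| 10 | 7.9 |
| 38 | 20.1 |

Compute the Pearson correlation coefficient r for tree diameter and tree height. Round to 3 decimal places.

n = 8, Σx = 244, Σy = 157.3, Σxy = 5595.9, Σx² = 9118, Σy² = 3499.73
Sxx = Σx² − (Σx)²/n = 9118 − 7442 = 1676
Sxy = Σxy − (Σx)(Σy)/n = 5595.9 − 4797.65 = 798.25
Syy = Σy² − (Σy)²/n = 3499.73 − 3092.91125 = 406.81875
r = Sxy/√(Sxx·Syy) = 798.25/√(681828.225) = 798.25/825.728905 = 0.966722

0.967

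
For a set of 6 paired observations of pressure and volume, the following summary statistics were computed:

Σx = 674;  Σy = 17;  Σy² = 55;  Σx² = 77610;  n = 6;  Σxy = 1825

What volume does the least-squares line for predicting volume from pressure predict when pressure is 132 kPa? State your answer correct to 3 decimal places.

Sxx = Σx² − (Σx)²/n = 77610 − 75712.666667 = 1897.333333
Sxy = Σxy − (Σx)(Σy)/n = 1825 − 1909.666667 = -84.666667
b = Sxy/Sxx = -84.666667/1897.333333 = -0.044624
a = ȳ − b·x̄ = 2.833333 − (-0.044624)·112.333333 = 7.846100
ŷ(132) = a + b·132 = 7.846100 + (-0.044624)·132 = 1.955727

1.956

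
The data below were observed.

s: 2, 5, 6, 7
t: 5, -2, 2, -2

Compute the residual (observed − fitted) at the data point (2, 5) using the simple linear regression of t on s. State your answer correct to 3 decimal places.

0.607

n = 4, Σx = 20, Σy = 3, Σxy = -2, Σx² = 114
Sxx = Σx² − (Σx)²/n = 114 − 100 = 14
Sxy = Σxy − (Σx)(Σy)/n = -2 − 15 = -17
b = Sxy/Sxx = -17/14 = -1.214286
a = ȳ − b·x̄ = 0.75 − (-1.214286)·5 = 6.821429
ŷ(2) = 6.821429 + (-1.214286)·2 = 4.392857
residual = y − ŷ = 5 − 4.392857 = 0.607143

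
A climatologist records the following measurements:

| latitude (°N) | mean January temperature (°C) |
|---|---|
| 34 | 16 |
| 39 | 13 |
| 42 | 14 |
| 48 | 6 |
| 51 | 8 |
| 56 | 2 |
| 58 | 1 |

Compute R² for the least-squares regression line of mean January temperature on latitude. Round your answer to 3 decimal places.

0.930

n = 7, Σx = 328, Σy = 60, Σxy = 2505, Σx² = 15846, Σy² = 726
Sxx = Σx² − (Σx)²/n = 15846 − 15369.142857 = 476.857143
Sxy = Σxy − (Σx)(Σy)/n = 2505 − 2811.428571 = -306.428571
Syy = Σy² − (Σy)²/n = 726 − 514.285714 = 211.714286
R² = Sxy²/(Sxx·Syy) = (-306.428571)²/(476.857143·211.714286) = 0.930079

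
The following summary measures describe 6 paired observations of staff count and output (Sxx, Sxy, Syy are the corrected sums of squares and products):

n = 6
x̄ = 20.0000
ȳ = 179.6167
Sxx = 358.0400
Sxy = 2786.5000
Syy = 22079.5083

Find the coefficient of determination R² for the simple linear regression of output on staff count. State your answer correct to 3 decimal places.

R² = Sxy²/(Sxx·Syy) = (2786.5)²/(358.04·22079.5083) = 0.982194

0.982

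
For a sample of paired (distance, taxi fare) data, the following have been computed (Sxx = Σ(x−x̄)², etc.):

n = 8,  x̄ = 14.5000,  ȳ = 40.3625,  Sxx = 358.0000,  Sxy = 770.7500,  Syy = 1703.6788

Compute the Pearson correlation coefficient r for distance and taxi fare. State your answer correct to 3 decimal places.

0.987

r = Sxy/√(Sxx·Syy) = 770.75/√(609917.0104) = 770.75/780.971837 = 0.986911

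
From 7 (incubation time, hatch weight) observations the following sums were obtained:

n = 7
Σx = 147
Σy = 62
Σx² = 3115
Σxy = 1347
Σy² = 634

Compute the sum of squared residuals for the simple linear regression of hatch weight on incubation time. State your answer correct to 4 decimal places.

12.5357

Sxx = Σx² − (Σx)²/n = 3115 − 3087 = 28
Sxy = Σxy − (Σx)(Σy)/n = 1347 − 1302 = 45
Syy = Σy² − (Σy)²/n = 634 − 549.142857 = 84.857143
b = Sxy/Sxx = 45/28 = 1.607143
SSE = Syy − b·Sxy = 84.857143 − 1.607143·45 = 12.535714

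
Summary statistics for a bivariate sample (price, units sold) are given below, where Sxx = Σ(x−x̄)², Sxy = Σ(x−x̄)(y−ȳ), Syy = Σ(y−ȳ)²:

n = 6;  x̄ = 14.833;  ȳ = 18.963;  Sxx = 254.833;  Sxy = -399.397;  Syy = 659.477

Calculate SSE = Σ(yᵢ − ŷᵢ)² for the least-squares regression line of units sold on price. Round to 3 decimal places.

b = Sxy/Sxx = -399.397/254.833 = -1.567289
SSE = Syy − b·Sxy = 659.477 − (-1.567289)·(-399.397) = 33.506409

33.506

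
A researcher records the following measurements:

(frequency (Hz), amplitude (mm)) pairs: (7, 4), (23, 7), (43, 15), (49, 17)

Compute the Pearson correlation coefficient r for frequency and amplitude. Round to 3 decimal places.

0.989

n = 4, Σx = 122, Σy = 43, Σxy = 1667, Σx² = 4828, Σy² = 579
Sxx = Σx² − (Σx)²/n = 4828 − 3721 = 1107
Sxy = Σxy − (Σx)(Σy)/n = 1667 − 1311.5 = 355.5
Syy = Σy² − (Σy)²/n = 579 − 462.25 = 116.75
r = Sxy/√(Sxx·Syy) = 355.5/√(129242.25) = 355.5/359.502782 = 0.988866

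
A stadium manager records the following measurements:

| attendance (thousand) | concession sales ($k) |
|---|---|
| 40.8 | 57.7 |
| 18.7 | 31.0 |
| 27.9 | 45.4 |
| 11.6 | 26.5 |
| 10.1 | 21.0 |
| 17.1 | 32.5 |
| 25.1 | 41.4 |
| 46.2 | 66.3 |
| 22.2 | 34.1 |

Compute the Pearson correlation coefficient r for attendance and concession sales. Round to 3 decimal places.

0.992

n = 9, Σx = 219.7, Σy = 355.9, Σxy = 10134.99, Σx² = 6579.01, Σy² = 15823.41
Sxx = Σx² − (Σx)²/n = 6579.01 − 5363.121111 = 1215.888889
Sxy = Σxy − (Σx)(Σy)/n = 10134.99 − 8687.914444 = 1447.075556
Syy = Σy² − (Σy)²/n = 15823.41 − 14073.867778 = 1749.542222
r = Sxy/√(Sxx·Syy) = 1447.075556/√(2127248.948642) = 1447.075556/1458.509153 = 0.992161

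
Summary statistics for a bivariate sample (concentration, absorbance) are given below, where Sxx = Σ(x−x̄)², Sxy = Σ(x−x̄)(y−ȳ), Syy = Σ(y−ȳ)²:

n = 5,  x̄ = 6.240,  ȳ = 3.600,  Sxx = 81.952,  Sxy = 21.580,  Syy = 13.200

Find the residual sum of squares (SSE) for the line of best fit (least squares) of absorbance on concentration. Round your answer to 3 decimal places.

7.517

b = Sxy/Sxx = 21.58/81.952 = 0.263325
SSE = Syy − b·Sxy = 13.2 − 0.263325·21.58 = 7.517449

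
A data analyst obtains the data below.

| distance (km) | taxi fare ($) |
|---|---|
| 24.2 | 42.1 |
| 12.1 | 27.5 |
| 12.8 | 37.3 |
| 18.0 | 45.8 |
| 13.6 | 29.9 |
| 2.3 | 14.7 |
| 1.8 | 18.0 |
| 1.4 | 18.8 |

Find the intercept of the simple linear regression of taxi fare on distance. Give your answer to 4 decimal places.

n = 8, Σx = 86.2, Σy = 234.1, Σxy = 3152.58, Σx² = 1415.34
Sxx = Σx² − (Σx)²/n = 1415.34 − 928.805 = 486.535
Sxy = Σxy − (Σx)(Σy)/n = 3152.58 − 2522.4275 = 630.1525
b = Sxy/Sxx = 630.1525/486.535 = 1.295184
a = ȳ − b·x̄ = 29.2625 − 1.295184·10.775 = 15.306889

15.3069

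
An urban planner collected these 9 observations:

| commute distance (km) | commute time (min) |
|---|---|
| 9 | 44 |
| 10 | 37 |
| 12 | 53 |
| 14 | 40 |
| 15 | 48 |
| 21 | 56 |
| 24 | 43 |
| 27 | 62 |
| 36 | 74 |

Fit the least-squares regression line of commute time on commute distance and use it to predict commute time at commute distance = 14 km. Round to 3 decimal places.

45.787

n = 9, Σx = 168, Σy = 457, Σxy = 9228, Σx² = 3788
Sxx = Σx² − (Σx)²/n = 3788 − 3136 = 652
Sxy = Σxy − (Σx)(Σy)/n = 9228 − 8530.666667 = 697.333333
b = Sxy/Sxx = 697.333333/652 = 1.069530
a = ȳ − b·x̄ = 50.777778 − 1.069530·18.666667 = 30.813224
ŷ(14) = a + b·14 = 30.813224 + 1.069530·14 = 45.786639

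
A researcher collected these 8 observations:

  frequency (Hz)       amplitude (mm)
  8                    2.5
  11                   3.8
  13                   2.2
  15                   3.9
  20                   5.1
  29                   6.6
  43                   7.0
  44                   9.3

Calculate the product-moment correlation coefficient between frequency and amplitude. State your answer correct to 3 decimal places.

0.938

n = 8, Σx = 183, Σy = 40.4, Σxy = 1152.5, Σx² = 5605, Σy² = 245.8
Sxx = Σx² − (Σx)²/n = 5605 − 4186.125 = 1418.875
Sxy = Σxy − (Σx)(Σy)/n = 1152.5 − 924.15 = 228.35
Syy = Σy² − (Σy)²/n = 245.8 − 204.02 = 41.78
r = Sxy/√(Sxx·Syy) = 228.35/√(59280.5975) = 228.35/243.476072 = 0.937875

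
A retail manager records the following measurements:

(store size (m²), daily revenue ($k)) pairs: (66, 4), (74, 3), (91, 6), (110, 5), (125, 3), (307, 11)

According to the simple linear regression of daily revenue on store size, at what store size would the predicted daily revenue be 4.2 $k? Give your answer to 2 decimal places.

n = 6, Σx = 773, Σy = 32, Σxy = 5334, Σx² = 140087
Sxx = Σx² − (Σx)²/n = 140087 − 99588.166667 = 40498.833333
Sxy = Σxy − (Σx)(Σy)/n = 5334 − 4122.666667 = 1211.333333
b = Sxy/Sxx = 1211.333333/40498.833333 = 0.029910
a = ȳ − b·x̄ = 5.333333 − 0.029910·128.833333 = 1.479886
Set a + b·x = 4.2: x = (4.2 − 1.479886) / 0.029910 = 90.942295

90.94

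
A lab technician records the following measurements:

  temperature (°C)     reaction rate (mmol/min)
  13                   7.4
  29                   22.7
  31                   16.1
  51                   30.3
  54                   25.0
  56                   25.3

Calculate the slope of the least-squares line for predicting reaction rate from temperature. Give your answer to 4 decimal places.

0.4142

n = 6, Σx = 234, Σy = 126.8, Σxy = 5565.7, Σx² = 10624
Sxx = Σx² − (Σx)²/n = 10624 − 9126 = 1498
Sxy = Σxy − (Σx)(Σy)/n = 5565.7 − 4945.2 = 620.5
b = Sxy/Sxx = 620.5/1498 = 0.414219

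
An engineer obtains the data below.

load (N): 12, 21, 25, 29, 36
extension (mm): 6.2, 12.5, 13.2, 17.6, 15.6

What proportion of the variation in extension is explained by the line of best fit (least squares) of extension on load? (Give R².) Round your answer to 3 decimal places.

0.790

n = 5, Σx = 123, Σy = 65.1, Σxy = 1738.9, Σx² = 3347, Σy² = 922.05
Sxx = Σx² − (Σx)²/n = 3347 − 3025.8 = 321.2
Sxy = Σxy − (Σx)(Σy)/n = 1738.9 − 1601.46 = 137.44
Syy = Σy² − (Σy)²/n = 922.05 − 847.602 = 74.448
R² = Sxy²/(Sxx·Syy) = (137.44)²/(321.2·74.448) = 0.789947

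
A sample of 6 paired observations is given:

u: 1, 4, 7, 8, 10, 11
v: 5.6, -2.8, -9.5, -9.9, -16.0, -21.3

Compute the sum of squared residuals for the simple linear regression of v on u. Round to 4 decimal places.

n = 6, Σx = 41, Σy = -53.9, Σxy = -545.6, Σx² = 351, Σy² = 937.15
Sxx = Σx² − (Σx)²/n = 351 − 280.166667 = 70.833333
Sxy = Σxy − (Σx)(Σy)/n = -545.6 − (-368.316667) = -177.283333
Syy = Σy² − (Σy)²/n = 937.15 − 484.201667 = 452.948333
b = Sxy/Sxx = -177.283333/70.833333 = -2.502824
SSE = Syy − b·Sxy = 452.948333 − (-2.502824)·(-177.283333) = 9.239435

9.2394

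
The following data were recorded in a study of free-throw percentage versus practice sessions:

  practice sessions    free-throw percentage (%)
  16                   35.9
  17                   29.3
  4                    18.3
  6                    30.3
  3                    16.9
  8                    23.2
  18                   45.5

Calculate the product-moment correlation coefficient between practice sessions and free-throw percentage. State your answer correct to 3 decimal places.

n = 7, Σx = 72, Σy = 199.4, Σxy = 2382.8, Σx² = 994, Σy² = 6294.38
Sxx = Σx² − (Σx)²/n = 994 − 740.571429 = 253.428571
Sxy = Σxy − (Σx)(Σy)/n = 2382.8 − 2050.971429 = 331.828571
Syy = Σy² − (Σy)²/n = 6294.38 − 5680.051429 = 614.328571
r = Sxy/√(Sxx·Syy) = 331.828571/√(155688.412245) = 331.828571/394.573710 = 0.840980

0.841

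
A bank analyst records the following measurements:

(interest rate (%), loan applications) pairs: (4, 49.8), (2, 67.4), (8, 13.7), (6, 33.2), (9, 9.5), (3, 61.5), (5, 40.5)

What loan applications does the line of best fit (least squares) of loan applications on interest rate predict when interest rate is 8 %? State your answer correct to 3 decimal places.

15.866

n = 7, Σx = 37, Σy = 275.6, Σxy = 1115.3, Σx² = 235
Sxx = Σx² − (Σx)²/n = 235 − 195.571429 = 39.428571
Sxy = Σxy − (Σx)(Σy)/n = 1115.3 − 1456.742857 = -341.442857
b = Sxy/Sxx = -341.442857/39.428571 = -8.659783
a = ȳ − b·x̄ = 39.371429 − (-8.659783)·5.285714 = 85.144565
ŷ(8) = a + b·8 = 85.144565 + (-8.659783)·8 = 15.866304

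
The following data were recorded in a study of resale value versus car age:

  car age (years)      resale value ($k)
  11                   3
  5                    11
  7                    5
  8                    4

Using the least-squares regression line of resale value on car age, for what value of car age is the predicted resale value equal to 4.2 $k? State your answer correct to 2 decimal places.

n = 4, Σx = 31, Σy = 23, Σxy = 155, Σx² = 259
Sxx = Σx² − (Σx)²/n = 259 − 240.25 = 18.75
Sxy = Σxy − (Σx)(Σy)/n = 155 − 178.25 = -23.25
b = Sxy/Sxx = -23.25/18.75 = -1.24
a = ȳ − b·x̄ = 5.75 − (-1.24)·7.75 = 15.36
Set a + b·x = 4.2: x = (4.2 − 15.36) / (-1.24) = 9

9.00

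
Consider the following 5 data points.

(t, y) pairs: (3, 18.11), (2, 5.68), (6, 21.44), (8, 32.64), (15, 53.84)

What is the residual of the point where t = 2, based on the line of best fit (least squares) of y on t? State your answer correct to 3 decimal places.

-4.149

n = 5, Σx = 34, Σy = 131.71, Σxy = 1263.05, Σx² = 338
Sxx = Σx² − (Σx)²/n = 338 − 231.2 = 106.8
Sxy = Σxy − (Σx)(Σy)/n = 1263.05 − 895.628 = 367.422
b = Sxy/Sxx = 367.422/106.8 = 3.440281
a = ȳ − b·x̄ = 26.342 − 3.440281·6.8 = 2.948090
ŷ(2) = 2.948090 + 3.440281·2 = 9.828652
residual = y − ŷ = 5.68 − 9.828652 = -4.148652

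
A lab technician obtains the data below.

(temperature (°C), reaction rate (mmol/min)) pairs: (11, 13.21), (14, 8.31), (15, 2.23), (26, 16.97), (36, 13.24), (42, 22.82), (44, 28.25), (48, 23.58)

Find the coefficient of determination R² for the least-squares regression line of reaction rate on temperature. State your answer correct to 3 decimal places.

n = 8, Σx = 236, Σy = 128.61, Σxy = 4546.24, Σx² = 8518, Σy² = 2586.6429
Sxx = Σx² − (Σx)²/n = 8518 − 6962 = 1556
Sxy = Σxy − (Σx)(Σy)/n = 4546.24 − 3793.995 = 752.245
Syy = Σy² − (Σy)²/n = 2586.6429 − 2067.566513 = 519.076388
R² = Sxy²/(Sxx·Syy) = (752.245)²/(1556·519.076388) = 0.700612

0.701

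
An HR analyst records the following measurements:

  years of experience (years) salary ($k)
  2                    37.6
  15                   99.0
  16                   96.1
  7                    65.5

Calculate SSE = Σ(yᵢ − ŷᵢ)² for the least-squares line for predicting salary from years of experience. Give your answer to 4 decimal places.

48.0631

n = 4, Σx = 40, Σy = 298.2, Σxy = 3556.3, Σx² = 534, Σy² = 24740.22
Sxx = Σx² − (Σx)²/n = 534 − 400 = 134
Sxy = Σxy − (Σx)(Σy)/n = 3556.3 − 2982 = 574.3
Syy = Σy² − (Σy)²/n = 24740.22 − 22230.81 = 2509.41
b = Sxy/Sxx = 574.3/134 = 4.285821
SSE = Syy − b·Sxy = 2509.41 − 4.285821·574.3 = 48.063060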